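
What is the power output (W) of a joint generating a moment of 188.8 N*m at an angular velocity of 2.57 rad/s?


P = M * omega
P = 188.8 * 2.57
P = 485.2160


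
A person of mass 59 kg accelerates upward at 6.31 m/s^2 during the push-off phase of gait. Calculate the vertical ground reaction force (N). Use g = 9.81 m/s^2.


GRF = m * (g + a)
GRF = 59 * (9.81 + 6.31)
GRF = 59 * 16.1200
GRF = 951.0800


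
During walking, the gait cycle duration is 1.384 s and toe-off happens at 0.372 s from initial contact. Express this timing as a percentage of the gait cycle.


pct = (event_time / cycle_time) * 100
pct = (0.372 / 1.384) * 100
ratio = 0.2688
pct = 26.8786


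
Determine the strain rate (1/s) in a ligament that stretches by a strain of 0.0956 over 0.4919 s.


strain_rate = delta_strain / delta_t
strain_rate = 0.0956 / 0.4919
strain_rate = 0.1943


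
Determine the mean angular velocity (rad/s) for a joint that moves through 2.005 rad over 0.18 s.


omega = delta_theta / delta_t
omega = 2.005 / 0.18
omega = 11.1389


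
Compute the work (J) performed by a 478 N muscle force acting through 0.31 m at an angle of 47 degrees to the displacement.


W = F * d * cos(theta)
theta = 47 deg = 0.8203 rad
cos(theta) = 0.6820
W = 478 * 0.31 * 0.6820
W = 101.0585


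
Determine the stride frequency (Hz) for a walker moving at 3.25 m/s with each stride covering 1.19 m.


f = v / stride_length
f = 3.25 / 1.19
f = 2.7311


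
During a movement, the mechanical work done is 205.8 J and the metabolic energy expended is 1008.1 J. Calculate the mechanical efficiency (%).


eta = (W_mech / E_meta) * 100
eta = (205.8 / 1008.1) * 100
ratio = 0.2041
eta = 20.4146


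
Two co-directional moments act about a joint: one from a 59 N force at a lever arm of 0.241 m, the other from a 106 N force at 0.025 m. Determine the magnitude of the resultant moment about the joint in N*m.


M = F1 * d1 + F2 * d2
M = 59 * 0.241 + 106 * 0.025
M = 14.2190 + 2.6500
M = 16.8690


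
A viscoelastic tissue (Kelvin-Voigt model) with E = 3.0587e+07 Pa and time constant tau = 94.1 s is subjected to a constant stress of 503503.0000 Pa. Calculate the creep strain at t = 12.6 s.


epsilon(t) = (sigma/E) * (1 - exp(-t/tau))
sigma/E = 503503.0000 / 3.0587e+07 = 0.0165
exp(-t/tau) = exp(-12.6 / 94.1) = 0.8747
epsilon = 0.0165 * (1 - 0.8747)
epsilon = 0.0021


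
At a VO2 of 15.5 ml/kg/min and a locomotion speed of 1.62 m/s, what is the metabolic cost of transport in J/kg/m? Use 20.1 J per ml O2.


Power per kg = VO2 * 20.1 / 60
Power per kg = 15.5 * 20.1 / 60 = 5.1925 W/kg
Cost = power_per_kg / speed
Cost = 5.1925 / 1.62
Cost = 3.2052


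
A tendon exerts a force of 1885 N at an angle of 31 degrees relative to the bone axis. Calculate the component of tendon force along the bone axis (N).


F_eff = F_tendon * cos(theta)
theta = 31 deg = 0.5411 rad
cos(theta) = 0.8572
F_eff = 1885 * 0.8572
F_eff = 1615.7604


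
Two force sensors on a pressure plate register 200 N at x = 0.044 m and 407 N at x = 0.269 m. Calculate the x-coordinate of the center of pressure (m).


COP_x = (F1*x1 + F2*x2) / (F1 + F2)
COP_x = (200*0.044 + 407*0.269) / (200 + 407)
Numerator = 118.2830
Denominator = 607
COP_x = 0.1949


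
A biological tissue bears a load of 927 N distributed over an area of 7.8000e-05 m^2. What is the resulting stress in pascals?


stress = F / A
stress = 927 / 7.8000e-05
stress = 1.1885e+07


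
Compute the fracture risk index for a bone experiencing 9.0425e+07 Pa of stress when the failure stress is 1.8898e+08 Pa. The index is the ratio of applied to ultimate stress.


FRI = applied / ultimate
FRI = 9.0425e+07 / 1.8898e+08
FRI = 0.4785


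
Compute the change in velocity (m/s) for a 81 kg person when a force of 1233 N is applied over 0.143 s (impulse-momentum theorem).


J = F * dt = 1233 * 0.143 = 176.3190 N*s
delta_v = J / m
delta_v = 176.3190 / 81
delta_v = 2.1768


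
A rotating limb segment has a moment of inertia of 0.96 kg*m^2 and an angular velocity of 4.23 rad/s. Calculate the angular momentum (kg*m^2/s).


L = I * omega
L = 0.96 * 4.23
L = 4.0608


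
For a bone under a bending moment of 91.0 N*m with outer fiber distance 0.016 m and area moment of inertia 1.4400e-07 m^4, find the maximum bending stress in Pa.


sigma = M * c / I
sigma = 91.0 * 0.016 / 1.4400e-07
M * c = 1.4560
sigma = 1.0111e+07


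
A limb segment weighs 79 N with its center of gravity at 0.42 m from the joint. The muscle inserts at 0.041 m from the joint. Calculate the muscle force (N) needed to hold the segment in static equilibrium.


F_muscle = W * d_load / d_muscle
F_muscle = 79 * 0.42 / 0.041
Numerator = 33.1800
F_muscle = 809.2683


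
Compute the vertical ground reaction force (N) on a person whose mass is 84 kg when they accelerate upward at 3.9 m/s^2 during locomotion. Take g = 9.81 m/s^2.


GRF = m * (g + a)
GRF = 84 * (9.81 + 3.9)
GRF = 84 * 13.7100
GRF = 1151.6400


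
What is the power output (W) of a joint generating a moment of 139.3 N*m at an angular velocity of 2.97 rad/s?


P = M * omega
P = 139.3 * 2.97
P = 413.7210


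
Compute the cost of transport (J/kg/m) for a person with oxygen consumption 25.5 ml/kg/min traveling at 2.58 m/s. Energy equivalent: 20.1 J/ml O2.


Power per kg = VO2 * 20.1 / 60
Power per kg = 25.5 * 20.1 / 60 = 8.5425 W/kg
Cost = power_per_kg / speed
Cost = 8.5425 / 2.58
Cost = 3.3110


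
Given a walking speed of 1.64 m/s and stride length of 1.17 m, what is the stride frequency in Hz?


f = v / stride_length
f = 1.64 / 1.17
f = 1.4017


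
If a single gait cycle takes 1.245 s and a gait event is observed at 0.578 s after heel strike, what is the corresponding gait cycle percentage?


pct = (event_time / cycle_time) * 100
pct = (0.578 / 1.245) * 100
ratio = 0.4643
pct = 46.4257


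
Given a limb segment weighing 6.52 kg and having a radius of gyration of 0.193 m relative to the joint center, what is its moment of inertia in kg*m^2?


I = m * k^2
I = 6.52 * 0.193^2
k^2 = 0.0372
I = 0.2429


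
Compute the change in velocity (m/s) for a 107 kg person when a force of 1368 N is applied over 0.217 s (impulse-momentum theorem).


J = F * dt = 1368 * 0.217 = 296.8560 N*s
delta_v = J / m
delta_v = 296.8560 / 107
delta_v = 2.7744


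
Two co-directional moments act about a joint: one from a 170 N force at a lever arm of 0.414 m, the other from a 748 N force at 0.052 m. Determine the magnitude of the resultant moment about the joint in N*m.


M = F1 * d1 + F2 * d2
M = 170 * 0.414 + 748 * 0.052
M = 70.3800 + 38.8960
M = 109.2760


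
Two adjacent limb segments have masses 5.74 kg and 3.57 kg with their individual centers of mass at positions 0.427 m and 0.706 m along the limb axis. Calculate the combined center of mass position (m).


COM = (m1*x1 + m2*x2) / (m1 + m2)
COM = (5.74*0.427 + 3.57*0.706) / (5.74 + 3.57)
Numerator = 4.9714
Denominator = 9.3100
COM = 0.5340


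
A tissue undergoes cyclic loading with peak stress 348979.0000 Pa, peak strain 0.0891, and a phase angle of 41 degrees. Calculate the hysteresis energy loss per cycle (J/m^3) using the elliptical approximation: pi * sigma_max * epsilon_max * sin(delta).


E_loss = pi * sigma_max * epsilon_max * sin(delta)
delta = 41 deg = 0.7156 rad
sin(delta) = 0.6561
E_loss = pi * 348979.0000 * 0.0891 * 0.6561
E_loss = 64086.9772


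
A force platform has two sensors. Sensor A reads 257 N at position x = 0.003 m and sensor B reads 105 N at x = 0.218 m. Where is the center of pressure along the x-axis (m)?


COP_x = (F1*x1 + F2*x2) / (F1 + F2)
COP_x = (257*0.003 + 105*0.218) / (257 + 105)
Numerator = 23.6610
Denominator = 362
COP_x = 0.0654


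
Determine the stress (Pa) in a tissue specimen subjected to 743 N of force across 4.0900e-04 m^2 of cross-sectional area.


stress = F / A
stress = 743 / 4.0900e-04
stress = 1.8166e+06


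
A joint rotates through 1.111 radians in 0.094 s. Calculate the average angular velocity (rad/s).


omega = delta_theta / delta_t
omega = 1.111 / 0.094
omega = 11.8191


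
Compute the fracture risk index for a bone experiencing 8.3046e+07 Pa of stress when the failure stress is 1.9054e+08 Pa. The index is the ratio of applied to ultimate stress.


FRI = applied / ultimate
FRI = 8.3046e+07 / 1.9054e+08
FRI = 0.4358


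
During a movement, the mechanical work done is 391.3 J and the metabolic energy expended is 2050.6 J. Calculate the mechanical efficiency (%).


eta = (W_mech / E_meta) * 100
eta = (391.3 / 2050.6) * 100
ratio = 0.1908
eta = 19.0822


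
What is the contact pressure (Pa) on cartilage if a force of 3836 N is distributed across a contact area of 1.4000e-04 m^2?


P = F / A
P = 3836 / 1.4000e-04
P = 2.7400e+07


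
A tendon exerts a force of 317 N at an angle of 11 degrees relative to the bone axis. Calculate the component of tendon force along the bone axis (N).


F_eff = F_tendon * cos(theta)
theta = 11 deg = 0.1920 rad
cos(theta) = 0.9816
F_eff = 317 * 0.9816
F_eff = 311.1758


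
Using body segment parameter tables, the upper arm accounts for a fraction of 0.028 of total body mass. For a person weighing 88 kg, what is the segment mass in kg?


m_segment = body_mass * fraction
m_segment = 88 * 0.028
m_segment = 2.4640


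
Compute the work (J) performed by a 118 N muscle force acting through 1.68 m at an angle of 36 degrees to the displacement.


W = F * d * cos(theta)
theta = 36 deg = 0.6283 rad
cos(theta) = 0.8090
W = 118 * 1.68 * 0.8090
W = 160.3795


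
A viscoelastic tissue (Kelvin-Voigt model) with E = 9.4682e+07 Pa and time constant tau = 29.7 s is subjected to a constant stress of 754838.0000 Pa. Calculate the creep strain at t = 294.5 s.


epsilon(t) = (sigma/E) * (1 - exp(-t/tau))
sigma/E = 754838.0000 / 9.4682e+07 = 0.0080
exp(-t/tau) = exp(-294.5 / 29.7) = 4.9387e-05
epsilon = 0.0080 * (1 - 4.9387e-05)
epsilon = 0.0080


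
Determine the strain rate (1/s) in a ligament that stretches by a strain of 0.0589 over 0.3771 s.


strain_rate = delta_strain / delta_t
strain_rate = 0.0589 / 0.3771
strain_rate = 0.1562


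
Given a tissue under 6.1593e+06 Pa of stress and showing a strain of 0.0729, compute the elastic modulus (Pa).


E = stress / strain
E = 6.1593e+06 / 0.0729
E = 8.4490e+07


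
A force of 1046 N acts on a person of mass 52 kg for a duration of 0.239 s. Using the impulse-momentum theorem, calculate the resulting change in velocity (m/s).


J = F * dt = 1046 * 0.239 = 249.9940 N*s
delta_v = J / m
delta_v = 249.9940 / 52
delta_v = 4.8076


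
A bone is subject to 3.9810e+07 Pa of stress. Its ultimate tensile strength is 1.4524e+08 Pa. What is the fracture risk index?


FRI = applied / ultimate
FRI = 3.9810e+07 / 1.4524e+08
FRI = 0.2741


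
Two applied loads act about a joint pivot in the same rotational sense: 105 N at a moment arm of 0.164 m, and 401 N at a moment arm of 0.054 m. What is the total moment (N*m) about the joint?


M = F1 * d1 + F2 * d2
M = 105 * 0.164 + 401 * 0.054
M = 17.2200 + 21.6540
M = 38.8740


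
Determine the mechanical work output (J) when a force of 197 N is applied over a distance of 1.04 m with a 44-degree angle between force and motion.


W = F * d * cos(theta)
theta = 44 deg = 0.7679 rad
cos(theta) = 0.7193
W = 197 * 1.04 * 0.7193
W = 147.3783


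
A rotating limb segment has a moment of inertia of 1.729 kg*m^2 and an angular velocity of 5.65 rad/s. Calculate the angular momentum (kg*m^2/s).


L = I * omega
L = 1.729 * 5.65
L = 9.7689


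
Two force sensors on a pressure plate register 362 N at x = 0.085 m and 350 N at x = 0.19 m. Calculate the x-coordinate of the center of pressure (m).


COP_x = (F1*x1 + F2*x2) / (F1 + F2)
COP_x = (362*0.085 + 350*0.19) / (362 + 350)
Numerator = 97.2700
Denominator = 712
COP_x = 0.1366


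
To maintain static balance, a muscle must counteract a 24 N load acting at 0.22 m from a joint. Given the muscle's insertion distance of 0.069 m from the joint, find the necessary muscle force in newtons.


F_muscle = W * d_load / d_muscle
F_muscle = 24 * 0.22 / 0.069
Numerator = 5.2800
F_muscle = 76.5217


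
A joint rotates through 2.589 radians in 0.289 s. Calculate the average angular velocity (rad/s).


omega = delta_theta / delta_t
omega = 2.589 / 0.289
omega = 8.9585


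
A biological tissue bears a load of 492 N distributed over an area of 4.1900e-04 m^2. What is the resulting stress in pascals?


stress = F / A
stress = 492 / 4.1900e-04
stress = 1.1742e+06


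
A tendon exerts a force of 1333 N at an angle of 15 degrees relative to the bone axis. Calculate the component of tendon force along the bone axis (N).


F_eff = F_tendon * cos(theta)
theta = 15 deg = 0.2618 rad
cos(theta) = 0.9659
F_eff = 1333 * 0.9659
F_eff = 1287.5791


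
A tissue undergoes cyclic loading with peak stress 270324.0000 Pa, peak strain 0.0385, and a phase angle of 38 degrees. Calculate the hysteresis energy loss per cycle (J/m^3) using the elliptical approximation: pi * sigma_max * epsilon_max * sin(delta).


E_loss = pi * sigma_max * epsilon_max * sin(delta)
delta = 38 deg = 0.6632 rad
sin(delta) = 0.6157
E_loss = pi * 270324.0000 * 0.0385 * 0.6157
E_loss = 20129.6946


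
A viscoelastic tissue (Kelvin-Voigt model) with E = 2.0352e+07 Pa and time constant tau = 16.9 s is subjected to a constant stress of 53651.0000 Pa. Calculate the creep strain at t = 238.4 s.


epsilon(t) = (sigma/E) * (1 - exp(-t/tau))
sigma/E = 53651.0000 / 2.0352e+07 = 0.0026
exp(-t/tau) = exp(-238.4 / 16.9) = 7.4752e-07
epsilon = 0.0026 * (1 - 7.4752e-07)
epsilon = 0.0026


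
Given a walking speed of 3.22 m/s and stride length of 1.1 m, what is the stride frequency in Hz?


f = v / stride_length
f = 3.22 / 1.1
f = 2.9273


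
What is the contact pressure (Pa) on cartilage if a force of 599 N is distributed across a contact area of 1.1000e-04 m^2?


P = F / A
P = 599 / 1.1000e-04
P = 5.4455e+06


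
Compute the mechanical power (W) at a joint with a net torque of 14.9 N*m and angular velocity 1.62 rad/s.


P = M * omega
P = 14.9 * 1.62
P = 24.1380


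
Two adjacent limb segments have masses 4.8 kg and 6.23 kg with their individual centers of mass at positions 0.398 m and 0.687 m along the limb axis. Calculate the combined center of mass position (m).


COM = (m1*x1 + m2*x2) / (m1 + m2)
COM = (4.8*0.398 + 6.23*0.687) / (4.8 + 6.23)
Numerator = 6.1904
Denominator = 11.0300
COM = 0.5612


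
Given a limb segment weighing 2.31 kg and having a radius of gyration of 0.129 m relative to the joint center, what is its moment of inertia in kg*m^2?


I = m * k^2
I = 2.31 * 0.129^2
k^2 = 0.0166
I = 0.0384


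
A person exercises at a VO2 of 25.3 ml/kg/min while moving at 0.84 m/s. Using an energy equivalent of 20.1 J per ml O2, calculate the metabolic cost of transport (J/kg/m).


Power per kg = VO2 * 20.1 / 60
Power per kg = 25.3 * 20.1 / 60 = 8.4755 W/kg
Cost = power_per_kg / speed
Cost = 8.4755 / 0.84
Cost = 10.0899


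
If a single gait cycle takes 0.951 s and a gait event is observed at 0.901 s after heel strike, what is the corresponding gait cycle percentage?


pct = (event_time / cycle_time) * 100
pct = (0.901 / 0.951) * 100
ratio = 0.9474
pct = 94.7424


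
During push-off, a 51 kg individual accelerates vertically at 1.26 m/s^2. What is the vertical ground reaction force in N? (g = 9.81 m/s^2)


GRF = m * (g + a)
GRF = 51 * (9.81 + 1.26)
GRF = 51 * 11.0700
GRF = 564.5700


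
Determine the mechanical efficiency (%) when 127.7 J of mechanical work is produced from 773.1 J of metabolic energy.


eta = (W_mech / E_meta) * 100
eta = (127.7 / 773.1) * 100
ratio = 0.1652
eta = 16.5179


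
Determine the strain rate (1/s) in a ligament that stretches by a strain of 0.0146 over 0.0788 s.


strain_rate = delta_strain / delta_t
strain_rate = 0.0146 / 0.0788
strain_rate = 0.1853


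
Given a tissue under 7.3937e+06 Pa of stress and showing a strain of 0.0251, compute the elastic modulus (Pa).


E = stress / strain
E = 7.3937e+06 / 0.0251
E = 2.9457e+08


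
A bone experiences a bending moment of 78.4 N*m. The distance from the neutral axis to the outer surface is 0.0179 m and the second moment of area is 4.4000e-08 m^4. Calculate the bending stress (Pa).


sigma = M * c / I
sigma = 78.4 * 0.0179 / 4.4000e-08
M * c = 1.4034
sigma = 3.1895e+07


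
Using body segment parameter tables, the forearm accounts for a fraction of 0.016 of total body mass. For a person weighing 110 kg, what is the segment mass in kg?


m_segment = body_mass * fraction
m_segment = 110 * 0.016
m_segment = 1.7600


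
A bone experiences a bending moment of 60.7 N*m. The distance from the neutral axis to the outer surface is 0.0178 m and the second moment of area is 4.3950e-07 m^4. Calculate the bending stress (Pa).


sigma = M * c / I
sigma = 60.7 * 0.0178 / 4.3950e-07
M * c = 1.0805
sigma = 2.4584e+06


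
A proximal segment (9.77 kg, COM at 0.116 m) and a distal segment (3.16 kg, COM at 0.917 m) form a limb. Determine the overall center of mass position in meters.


COM = (m1*x1 + m2*x2) / (m1 + m2)
COM = (9.77*0.116 + 3.16*0.917) / (9.77 + 3.16)
Numerator = 4.0310
Denominator = 12.9300
COM = 0.3118


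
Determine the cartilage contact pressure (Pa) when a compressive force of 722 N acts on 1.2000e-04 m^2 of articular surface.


P = F / A
P = 722 / 1.2000e-04
P = 6.0167e+06


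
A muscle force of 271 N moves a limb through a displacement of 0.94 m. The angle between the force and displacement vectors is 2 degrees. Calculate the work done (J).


W = F * d * cos(theta)
theta = 2 deg = 0.0349 rad
cos(theta) = 0.9994
W = 271 * 0.94 * 0.9994
W = 254.5848


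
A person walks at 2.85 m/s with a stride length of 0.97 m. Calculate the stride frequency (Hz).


f = v / stride_length
f = 2.85 / 0.97
f = 2.9381


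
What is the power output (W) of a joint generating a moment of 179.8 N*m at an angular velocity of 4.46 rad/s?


P = M * omega
P = 179.8 * 4.46
P = 801.9080


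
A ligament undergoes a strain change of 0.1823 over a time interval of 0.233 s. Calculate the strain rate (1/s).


strain_rate = delta_strain / delta_t
strain_rate = 0.1823 / 0.233
strain_rate = 0.7824


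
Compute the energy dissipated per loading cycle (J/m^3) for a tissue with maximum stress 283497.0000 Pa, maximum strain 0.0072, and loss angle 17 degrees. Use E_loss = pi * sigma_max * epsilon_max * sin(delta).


E_loss = pi * sigma_max * epsilon_max * sin(delta)
delta = 17 deg = 0.2967 rad
sin(delta) = 0.2924
E_loss = pi * 283497.0000 * 0.0072 * 0.2924
E_loss = 1874.8485


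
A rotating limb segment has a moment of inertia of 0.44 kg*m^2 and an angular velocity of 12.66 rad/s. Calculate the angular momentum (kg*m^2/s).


L = I * omega
L = 0.44 * 12.66
L = 5.5704


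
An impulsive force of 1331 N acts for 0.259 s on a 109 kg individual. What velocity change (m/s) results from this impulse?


J = F * dt = 1331 * 0.259 = 344.7290 N*s
delta_v = J / m
delta_v = 344.7290 / 109
delta_v = 3.1627


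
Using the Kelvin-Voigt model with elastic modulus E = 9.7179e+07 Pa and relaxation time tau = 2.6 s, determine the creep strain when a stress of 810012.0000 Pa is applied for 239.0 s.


epsilon(t) = (sigma/E) * (1 - exp(-t/tau))
sigma/E = 810012.0000 / 9.7179e+07 = 0.0083
exp(-t/tau) = exp(-239.0 / 2.6) = 1.1976e-40
epsilon = 0.0083 * (1 - 1.1976e-40)
epsilon = 0.0083


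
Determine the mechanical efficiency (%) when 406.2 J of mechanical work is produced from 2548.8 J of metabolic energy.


eta = (W_mech / E_meta) * 100
eta = (406.2 / 2548.8) * 100
ratio = 0.1594
eta = 15.9369


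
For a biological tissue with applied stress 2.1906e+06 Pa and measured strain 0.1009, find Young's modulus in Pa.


E = stress / strain
E = 2.1906e+06 / 0.1009
E = 2.1711e+07


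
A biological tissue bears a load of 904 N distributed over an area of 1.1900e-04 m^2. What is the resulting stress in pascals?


stress = F / A
stress = 904 / 1.1900e-04
stress = 7.5966e+06


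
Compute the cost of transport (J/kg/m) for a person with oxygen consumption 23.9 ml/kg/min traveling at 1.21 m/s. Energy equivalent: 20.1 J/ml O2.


Power per kg = VO2 * 20.1 / 60
Power per kg = 23.9 * 20.1 / 60 = 8.0065 W/kg
Cost = power_per_kg / speed
Cost = 8.0065 / 1.21
Cost = 6.6169


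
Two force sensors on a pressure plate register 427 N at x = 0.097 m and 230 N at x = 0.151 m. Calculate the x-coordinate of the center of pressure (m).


COP_x = (F1*x1 + F2*x2) / (F1 + F2)
COP_x = (427*0.097 + 230*0.151) / (427 + 230)
Numerator = 76.1490
Denominator = 657
COP_x = 0.1159


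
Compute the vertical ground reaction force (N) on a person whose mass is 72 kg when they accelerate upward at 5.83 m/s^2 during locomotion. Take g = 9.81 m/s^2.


GRF = m * (g + a)
GRF = 72 * (9.81 + 5.83)
GRF = 72 * 15.6400
GRF = 1126.0800


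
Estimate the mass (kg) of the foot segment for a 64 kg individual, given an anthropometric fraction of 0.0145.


m_segment = body_mass * fraction
m_segment = 64 * 0.0145
m_segment = 0.9280


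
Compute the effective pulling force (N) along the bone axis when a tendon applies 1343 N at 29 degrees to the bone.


F_eff = F_tendon * cos(theta)
theta = 29 deg = 0.5061 rad
cos(theta) = 0.8746
F_eff = 1343 * 0.8746
F_eff = 1174.6143


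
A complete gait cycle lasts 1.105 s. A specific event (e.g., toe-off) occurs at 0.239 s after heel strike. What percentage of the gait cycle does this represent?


pct = (event_time / cycle_time) * 100
pct = (0.239 / 1.105) * 100
ratio = 0.2163
pct = 21.6290


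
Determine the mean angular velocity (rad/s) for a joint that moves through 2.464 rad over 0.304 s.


omega = delta_theta / delta_t
omega = 2.464 / 0.304
omega = 8.1053


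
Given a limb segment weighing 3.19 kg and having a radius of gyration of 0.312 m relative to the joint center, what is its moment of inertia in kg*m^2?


I = m * k^2
I = 3.19 * 0.312^2
k^2 = 0.0973
I = 0.3105


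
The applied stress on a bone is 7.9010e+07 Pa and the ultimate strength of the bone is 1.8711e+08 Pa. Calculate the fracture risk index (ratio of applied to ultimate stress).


FRI = applied / ultimate
FRI = 7.9010e+07 / 1.8711e+08
FRI = 0.4223


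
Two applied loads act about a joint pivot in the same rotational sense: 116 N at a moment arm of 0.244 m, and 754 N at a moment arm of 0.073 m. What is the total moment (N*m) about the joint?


M = F1 * d1 + F2 * d2
M = 116 * 0.244 + 754 * 0.073
M = 28.3040 + 55.0420
M = 83.3460


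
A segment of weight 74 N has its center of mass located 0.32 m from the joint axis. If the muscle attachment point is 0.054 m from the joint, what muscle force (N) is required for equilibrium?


F_muscle = W * d_load / d_muscle
F_muscle = 74 * 0.32 / 0.054
Numerator = 23.6800
F_muscle = 438.5185


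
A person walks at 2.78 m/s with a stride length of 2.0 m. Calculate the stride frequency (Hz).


f = v / stride_length
f = 2.78 / 2.0
f = 1.3900


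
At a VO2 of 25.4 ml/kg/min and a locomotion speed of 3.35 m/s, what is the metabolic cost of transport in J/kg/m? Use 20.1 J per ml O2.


Power per kg = VO2 * 20.1 / 60
Power per kg = 25.4 * 20.1 / 60 = 8.5090 W/kg
Cost = power_per_kg / speed
Cost = 8.5090 / 3.35
Cost = 2.5400


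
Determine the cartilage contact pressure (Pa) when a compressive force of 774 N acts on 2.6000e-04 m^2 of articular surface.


P = F / A
P = 774 / 2.6000e-04
P = 2.9769e+06


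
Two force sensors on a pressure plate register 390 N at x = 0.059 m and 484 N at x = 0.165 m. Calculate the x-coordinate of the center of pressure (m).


COP_x = (F1*x1 + F2*x2) / (F1 + F2)
COP_x = (390*0.059 + 484*0.165) / (390 + 484)
Numerator = 102.8700
Denominator = 874
COP_x = 0.1177


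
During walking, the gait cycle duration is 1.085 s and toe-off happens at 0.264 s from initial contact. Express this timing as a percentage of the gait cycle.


pct = (event_time / cycle_time) * 100
pct = (0.264 / 1.085) * 100
ratio = 0.2433
pct = 24.3318


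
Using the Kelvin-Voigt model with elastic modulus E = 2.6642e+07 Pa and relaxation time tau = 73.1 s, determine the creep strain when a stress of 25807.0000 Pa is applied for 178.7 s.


epsilon(t) = (sigma/E) * (1 - exp(-t/tau))
sigma/E = 25807.0000 / 2.6642e+07 = 9.6866e-04
exp(-t/tau) = exp(-178.7 / 73.1) = 0.0868
epsilon = 9.6866e-04 * (1 - 0.0868)
epsilon = 8.8462e-04


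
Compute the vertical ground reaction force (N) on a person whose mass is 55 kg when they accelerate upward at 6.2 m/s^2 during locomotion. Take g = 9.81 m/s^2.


GRF = m * (g + a)
GRF = 55 * (9.81 + 6.2)
GRF = 55 * 16.0100
GRF = 880.5500


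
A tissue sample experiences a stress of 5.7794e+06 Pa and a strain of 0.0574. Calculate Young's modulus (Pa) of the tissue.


E = stress / strain
E = 5.7794e+06 / 0.0574
E = 1.0069e+08


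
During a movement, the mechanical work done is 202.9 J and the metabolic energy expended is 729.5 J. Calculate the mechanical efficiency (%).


eta = (W_mech / E_meta) * 100
eta = (202.9 / 729.5) * 100
ratio = 0.2781
eta = 27.8136


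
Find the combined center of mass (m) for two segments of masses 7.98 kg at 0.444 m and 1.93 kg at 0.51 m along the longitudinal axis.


COM = (m1*x1 + m2*x2) / (m1 + m2)
COM = (7.98*0.444 + 1.93*0.51) / (7.98 + 1.93)
Numerator = 4.5274
Denominator = 9.9100
COM = 0.4569


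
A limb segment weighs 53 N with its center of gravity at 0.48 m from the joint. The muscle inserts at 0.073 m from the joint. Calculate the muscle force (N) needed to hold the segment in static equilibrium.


F_muscle = W * d_load / d_muscle
F_muscle = 53 * 0.48 / 0.073
Numerator = 25.4400
F_muscle = 348.4932


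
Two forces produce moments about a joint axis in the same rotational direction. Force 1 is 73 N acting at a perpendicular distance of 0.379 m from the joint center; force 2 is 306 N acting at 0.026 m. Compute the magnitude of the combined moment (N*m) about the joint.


M = F1 * d1 + F2 * d2
M = 73 * 0.379 + 306 * 0.026
M = 27.6670 + 7.9560
M = 35.6230


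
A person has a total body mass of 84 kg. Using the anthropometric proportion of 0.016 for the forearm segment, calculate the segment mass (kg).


m_segment = body_mass * fraction
m_segment = 84 * 0.016
m_segment = 1.3440


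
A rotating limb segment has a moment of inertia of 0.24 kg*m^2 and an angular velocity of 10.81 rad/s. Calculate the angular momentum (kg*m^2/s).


L = I * omega
L = 0.24 * 10.81
L = 2.5944


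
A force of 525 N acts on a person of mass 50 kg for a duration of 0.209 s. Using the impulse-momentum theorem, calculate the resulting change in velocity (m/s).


J = F * dt = 525 * 0.209 = 109.7250 N*s
delta_v = J / m
delta_v = 109.7250 / 50
delta_v = 2.1945


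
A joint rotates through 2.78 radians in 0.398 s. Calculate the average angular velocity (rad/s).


omega = delta_theta / delta_t
omega = 2.78 / 0.398
omega = 6.9849


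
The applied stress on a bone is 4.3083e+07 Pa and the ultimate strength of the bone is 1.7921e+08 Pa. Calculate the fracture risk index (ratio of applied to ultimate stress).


FRI = applied / ultimate
FRI = 4.3083e+07 / 1.7921e+08
FRI = 0.2404


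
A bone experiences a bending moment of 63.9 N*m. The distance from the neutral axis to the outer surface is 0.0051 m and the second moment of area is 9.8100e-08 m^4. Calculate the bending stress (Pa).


sigma = M * c / I
sigma = 63.9 * 0.0051 / 9.8100e-08
M * c = 0.3259
sigma = 3.3220e+06


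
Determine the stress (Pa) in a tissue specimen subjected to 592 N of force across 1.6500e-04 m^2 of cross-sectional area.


stress = F / A
stress = 592 / 1.6500e-04
stress = 3.5879e+06


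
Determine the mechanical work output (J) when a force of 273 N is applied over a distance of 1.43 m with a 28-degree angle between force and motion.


W = F * d * cos(theta)
theta = 28 deg = 0.4887 rad
cos(theta) = 0.8829
W = 273 * 1.43 * 0.8829
W = 344.6939


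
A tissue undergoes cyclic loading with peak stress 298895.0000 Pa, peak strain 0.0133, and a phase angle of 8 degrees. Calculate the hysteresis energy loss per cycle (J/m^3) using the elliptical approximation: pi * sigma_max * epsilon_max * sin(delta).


E_loss = pi * sigma_max * epsilon_max * sin(delta)
delta = 8 deg = 0.1396 rad
sin(delta) = 0.1392
E_loss = pi * 298895.0000 * 0.0133 * 0.1392
E_loss = 1738.1028


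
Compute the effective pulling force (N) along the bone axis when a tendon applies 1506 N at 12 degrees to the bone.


F_eff = F_tendon * cos(theta)
theta = 12 deg = 0.2094 rad
cos(theta) = 0.9781
F_eff = 1506 * 0.9781
F_eff = 1473.0903


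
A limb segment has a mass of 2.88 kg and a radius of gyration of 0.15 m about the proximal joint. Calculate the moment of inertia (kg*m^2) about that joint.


I = m * k^2
I = 2.88 * 0.15^2
k^2 = 0.0225
I = 0.0648


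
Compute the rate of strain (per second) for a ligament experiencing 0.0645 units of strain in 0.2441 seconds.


strain_rate = delta_strain / delta_t
strain_rate = 0.0645 / 0.2441
strain_rate = 0.2642


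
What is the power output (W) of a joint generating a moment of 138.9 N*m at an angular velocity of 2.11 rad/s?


P = M * omega
P = 138.9 * 2.11
P = 293.0790


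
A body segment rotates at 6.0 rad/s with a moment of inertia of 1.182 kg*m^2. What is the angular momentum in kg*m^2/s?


L = I * omega
L = 1.182 * 6.0
L = 7.0920


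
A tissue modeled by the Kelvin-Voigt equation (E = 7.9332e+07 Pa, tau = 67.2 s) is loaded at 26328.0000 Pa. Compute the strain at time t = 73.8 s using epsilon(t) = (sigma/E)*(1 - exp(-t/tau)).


epsilon(t) = (sigma/E) * (1 - exp(-t/tau))
sigma/E = 26328.0000 / 7.9332e+07 = 3.3187e-04
exp(-t/tau) = exp(-73.8 / 67.2) = 0.3335
epsilon = 3.3187e-04 * (1 - 0.3335)
epsilon = 2.2120e-04


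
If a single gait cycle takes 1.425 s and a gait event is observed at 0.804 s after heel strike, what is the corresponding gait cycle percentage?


pct = (event_time / cycle_time) * 100
pct = (0.804 / 1.425) * 100
ratio = 0.5642
pct = 56.4211


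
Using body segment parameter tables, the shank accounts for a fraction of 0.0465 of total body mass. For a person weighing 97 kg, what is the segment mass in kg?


m_segment = body_mass * fraction
m_segment = 97 * 0.0465
m_segment = 4.5105


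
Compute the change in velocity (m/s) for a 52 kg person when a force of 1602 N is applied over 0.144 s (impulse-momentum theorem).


J = F * dt = 1602 * 0.144 = 230.6880 N*s
delta_v = J / m
delta_v = 230.6880 / 52
delta_v = 4.4363


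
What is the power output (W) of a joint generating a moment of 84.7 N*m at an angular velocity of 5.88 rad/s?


P = M * omega
P = 84.7 * 5.88
P = 498.0360


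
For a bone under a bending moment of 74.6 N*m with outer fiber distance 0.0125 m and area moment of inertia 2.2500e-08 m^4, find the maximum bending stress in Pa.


sigma = M * c / I
sigma = 74.6 * 0.0125 / 2.2500e-08
M * c = 0.9325
sigma = 4.1444e+07


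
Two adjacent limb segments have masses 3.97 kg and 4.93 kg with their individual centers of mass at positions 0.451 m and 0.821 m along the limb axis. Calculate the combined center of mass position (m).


COM = (m1*x1 + m2*x2) / (m1 + m2)
COM = (3.97*0.451 + 4.93*0.821) / (3.97 + 4.93)
Numerator = 5.8380
Denominator = 8.9000
COM = 0.6560


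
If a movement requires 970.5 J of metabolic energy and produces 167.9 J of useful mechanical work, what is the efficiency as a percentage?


eta = (W_mech / E_meta) * 100
eta = (167.9 / 970.5) * 100
ratio = 0.1730
eta = 17.3004


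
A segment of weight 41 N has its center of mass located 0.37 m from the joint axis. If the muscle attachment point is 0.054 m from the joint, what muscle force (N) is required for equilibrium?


F_muscle = W * d_load / d_muscle
F_muscle = 41 * 0.37 / 0.054
Numerator = 15.1700
F_muscle = 280.9259


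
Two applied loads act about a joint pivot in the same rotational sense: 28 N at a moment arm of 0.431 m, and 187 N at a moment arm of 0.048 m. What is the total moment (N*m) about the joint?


M = F1 * d1 + F2 * d2
M = 28 * 0.431 + 187 * 0.048
M = 12.0680 + 8.9760
M = 21.0440


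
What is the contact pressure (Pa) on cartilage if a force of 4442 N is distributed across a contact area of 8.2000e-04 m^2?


P = F / A
P = 4442 / 8.2000e-04
P = 5.4171e+06


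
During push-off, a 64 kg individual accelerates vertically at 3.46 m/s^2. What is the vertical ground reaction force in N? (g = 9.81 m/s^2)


GRF = m * (g + a)
GRF = 64 * (9.81 + 3.46)
GRF = 64 * 13.2700
GRF = 849.2800


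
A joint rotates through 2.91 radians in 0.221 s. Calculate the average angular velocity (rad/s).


omega = delta_theta / delta_t
omega = 2.91 / 0.221
omega = 13.1674


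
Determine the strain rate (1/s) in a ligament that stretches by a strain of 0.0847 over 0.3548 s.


strain_rate = delta_strain / delta_t
strain_rate = 0.0847 / 0.3548
strain_rate = 0.2387


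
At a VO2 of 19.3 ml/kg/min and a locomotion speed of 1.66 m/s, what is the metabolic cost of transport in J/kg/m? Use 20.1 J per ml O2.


Power per kg = VO2 * 20.1 / 60
Power per kg = 19.3 * 20.1 / 60 = 6.4655 W/kg
Cost = power_per_kg / speed
Cost = 6.4655 / 1.66
Cost = 3.8949


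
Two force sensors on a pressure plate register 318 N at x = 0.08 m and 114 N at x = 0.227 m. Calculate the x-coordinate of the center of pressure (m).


COP_x = (F1*x1 + F2*x2) / (F1 + F2)
COP_x = (318*0.08 + 114*0.227) / (318 + 114)
Numerator = 51.3180
Denominator = 432
COP_x = 0.1188


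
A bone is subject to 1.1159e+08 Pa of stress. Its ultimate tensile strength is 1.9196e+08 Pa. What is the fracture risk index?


FRI = applied / ultimate
FRI = 1.1159e+08 / 1.9196e+08
FRI = 0.5813


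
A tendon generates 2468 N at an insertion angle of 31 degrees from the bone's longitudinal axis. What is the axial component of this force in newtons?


F_eff = F_tendon * cos(theta)
theta = 31 deg = 0.5411 rad
cos(theta) = 0.8572
F_eff = 2468 * 0.8572
F_eff = 2115.4889


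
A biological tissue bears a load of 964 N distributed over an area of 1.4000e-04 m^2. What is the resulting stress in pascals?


stress = F / A
stress = 964 / 1.4000e-04
stress = 6.8857e+06


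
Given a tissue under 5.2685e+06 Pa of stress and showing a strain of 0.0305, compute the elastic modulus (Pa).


E = stress / strain
E = 5.2685e+06 / 0.0305
E = 1.7274e+08


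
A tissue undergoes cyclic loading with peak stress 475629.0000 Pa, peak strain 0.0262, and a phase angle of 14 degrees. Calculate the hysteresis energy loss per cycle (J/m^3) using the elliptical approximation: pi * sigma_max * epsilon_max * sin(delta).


E_loss = pi * sigma_max * epsilon_max * sin(delta)
delta = 14 deg = 0.2443 rad
sin(delta) = 0.2419
E_loss = pi * 475629.0000 * 0.0262 * 0.2419
E_loss = 9470.9745


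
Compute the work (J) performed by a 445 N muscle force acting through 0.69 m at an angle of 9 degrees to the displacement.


W = F * d * cos(theta)
theta = 9 deg = 0.1571 rad
cos(theta) = 0.9877
W = 445 * 0.69 * 0.9877
W = 303.2697


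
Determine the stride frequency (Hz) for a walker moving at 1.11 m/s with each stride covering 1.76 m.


f = v / stride_length
f = 1.11 / 1.76
f = 0.6307


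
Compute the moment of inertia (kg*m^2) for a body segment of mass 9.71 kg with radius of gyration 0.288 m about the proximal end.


I = m * k^2
I = 9.71 * 0.288^2
k^2 = 0.0829
I = 0.8054


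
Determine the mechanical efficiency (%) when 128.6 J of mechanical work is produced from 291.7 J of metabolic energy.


eta = (W_mech / E_meta) * 100
eta = (128.6 / 291.7) * 100
ratio = 0.4409
eta = 44.0864


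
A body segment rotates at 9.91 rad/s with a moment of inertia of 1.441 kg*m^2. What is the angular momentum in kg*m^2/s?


L = I * omega
L = 1.441 * 9.91
L = 14.2803


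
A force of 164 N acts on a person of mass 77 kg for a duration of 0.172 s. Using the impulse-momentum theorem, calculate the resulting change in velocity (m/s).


J = F * dt = 164 * 0.172 = 28.2080 N*s
delta_v = J / m
delta_v = 28.2080 / 77
delta_v = 0.3663


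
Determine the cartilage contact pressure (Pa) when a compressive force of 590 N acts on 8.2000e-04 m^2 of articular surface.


P = F / A
P = 590 / 8.2000e-04
P = 719512.1951


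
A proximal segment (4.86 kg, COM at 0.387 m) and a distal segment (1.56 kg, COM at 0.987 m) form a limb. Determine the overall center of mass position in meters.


COM = (m1*x1 + m2*x2) / (m1 + m2)
COM = (4.86*0.387 + 1.56*0.987) / (4.86 + 1.56)
Numerator = 3.4205
Denominator = 6.4200
COM = 0.5328


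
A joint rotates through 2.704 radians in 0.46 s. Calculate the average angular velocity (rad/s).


omega = delta_theta / delta_t
omega = 2.704 / 0.46
omega = 5.8783


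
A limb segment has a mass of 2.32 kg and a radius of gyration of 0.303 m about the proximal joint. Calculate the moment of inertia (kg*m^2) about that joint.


I = m * k^2
I = 2.32 * 0.303^2
k^2 = 0.0918
I = 0.2130


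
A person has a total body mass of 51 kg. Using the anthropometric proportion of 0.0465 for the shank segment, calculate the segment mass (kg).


m_segment = body_mass * fraction
m_segment = 51 * 0.0465
m_segment = 2.3715


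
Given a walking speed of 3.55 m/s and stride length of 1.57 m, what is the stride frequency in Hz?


f = v / stride_length
f = 3.55 / 1.57
f = 2.2611


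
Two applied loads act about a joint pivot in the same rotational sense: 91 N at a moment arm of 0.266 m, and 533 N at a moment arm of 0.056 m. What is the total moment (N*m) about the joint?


M = F1 * d1 + F2 * d2
M = 91 * 0.266 + 533 * 0.056
M = 24.2060 + 29.8480
M = 54.0540


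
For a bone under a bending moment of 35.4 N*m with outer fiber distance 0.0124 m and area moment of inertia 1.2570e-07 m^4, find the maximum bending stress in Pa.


sigma = M * c / I
sigma = 35.4 * 0.0124 / 1.2570e-07
M * c = 0.4390
sigma = 3.4921e+06


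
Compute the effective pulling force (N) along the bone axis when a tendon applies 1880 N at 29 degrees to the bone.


F_eff = F_tendon * cos(theta)
theta = 29 deg = 0.5061 rad
cos(theta) = 0.8746
F_eff = 1880 * 0.8746
F_eff = 1644.2850


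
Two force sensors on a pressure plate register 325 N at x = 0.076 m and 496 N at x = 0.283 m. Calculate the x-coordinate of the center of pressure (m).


COP_x = (F1*x1 + F2*x2) / (F1 + F2)
COP_x = (325*0.076 + 496*0.283) / (325 + 496)
Numerator = 165.0680
Denominator = 821
COP_x = 0.2011


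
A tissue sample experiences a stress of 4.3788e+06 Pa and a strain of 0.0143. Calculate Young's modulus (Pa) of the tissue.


E = stress / strain
E = 4.3788e+06 / 0.0143
E = 3.0621e+08


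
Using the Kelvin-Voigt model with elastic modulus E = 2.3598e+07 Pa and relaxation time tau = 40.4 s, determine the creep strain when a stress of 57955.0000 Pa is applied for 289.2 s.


epsilon(t) = (sigma/E) * (1 - exp(-t/tau))
sigma/E = 57955.0000 / 2.3598e+07 = 0.0025
exp(-t/tau) = exp(-289.2 / 40.4) = 7.7829e-04
epsilon = 0.0025 * (1 - 7.7829e-04)
epsilon = 0.0025


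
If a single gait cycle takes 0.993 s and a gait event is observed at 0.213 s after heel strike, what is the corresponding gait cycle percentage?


pct = (event_time / cycle_time) * 100
pct = (0.213 / 0.993) * 100
ratio = 0.2145
pct = 21.4502


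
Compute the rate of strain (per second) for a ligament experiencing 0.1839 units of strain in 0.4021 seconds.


strain_rate = delta_strain / delta_t
strain_rate = 0.1839 / 0.4021
strain_rate = 0.4573


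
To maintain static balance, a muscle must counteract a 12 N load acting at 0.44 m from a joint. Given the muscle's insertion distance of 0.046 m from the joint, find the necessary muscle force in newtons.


F_muscle = W * d_load / d_muscle
F_muscle = 12 * 0.44 / 0.046
Numerator = 5.2800
F_muscle = 114.7826
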